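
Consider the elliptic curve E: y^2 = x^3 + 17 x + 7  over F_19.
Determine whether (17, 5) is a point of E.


Check whether y^2 = x^3 + 17 x + 7 (mod 19) for (x, y) = (17, 5).
LHS: y^2 = 5^2 mod 19 = 6
RHS: x^3 + 17 x + 7 = 17^3 + 17*17 + 7 mod 19 = 3
LHS != RHS

No, not on the curve


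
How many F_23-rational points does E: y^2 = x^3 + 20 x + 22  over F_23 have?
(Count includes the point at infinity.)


For each x in F_23, count y with y^2 = x^3 + 20 x + 22 mod 23:
  x = 2: RHS = 1, y in [1, 22]  -> 2 point(s)
  x = 6: RHS = 13, y in [6, 17]  -> 2 point(s)
  x = 8: RHS = 4, y in [2, 21]  -> 2 point(s)
  x = 10: RHS = 3, y in [7, 16]  -> 2 point(s)
  x = 11: RHS = 9, y in [3, 20]  -> 2 point(s)
  x = 12: RHS = 12, y in [9, 14]  -> 2 point(s)
  x = 13: RHS = 18, y in [8, 15]  -> 2 point(s)
  x = 17: RHS = 8, y in [10, 13]  -> 2 point(s)
  x = 18: RHS = 4, y in [2, 21]  -> 2 point(s)
  x = 19: RHS = 16, y in [4, 19]  -> 2 point(s)
  x = 20: RHS = 4, y in [2, 21]  -> 2 point(s)
  x = 22: RHS = 1, y in [1, 22]  -> 2 point(s)
Affine points: 24. Add the point at infinity: total = 25.

#E(F_23) = 25


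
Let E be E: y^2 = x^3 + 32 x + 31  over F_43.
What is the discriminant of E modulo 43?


4 a^3 + 27 b^2 = 4*32^3 + 27*31^2 = 131072 + 25947 = 157019
Delta = -16 * (157019) = -2512304
Delta mod 43 = 14

Delta = 14 (mod 43)


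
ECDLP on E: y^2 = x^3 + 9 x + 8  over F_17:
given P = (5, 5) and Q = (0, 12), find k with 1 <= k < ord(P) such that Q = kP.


Enumerate multiples of P until we hit Q = (0, 12):
  1P = (5, 5)
  2P = (15, 13)
  3P = (16, 10)
  4P = (0, 5)
  5P = (12, 12)
  6P = (1, 16)
  7P = (9, 6)
  8P = (2, 0)
  9P = (9, 11)
  10P = (1, 1)
  11P = (12, 5)
  12P = (0, 12)
Match found at i = 12.

k = 12


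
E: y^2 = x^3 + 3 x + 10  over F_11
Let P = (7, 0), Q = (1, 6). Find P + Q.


P != Q, so use the chord formula.
s = (y2 - y1) / (x2 - x1) = (6) / (5) mod 11 = 10
x3 = s^2 - x1 - x2 mod 11 = 10^2 - 7 - 1 = 4
y3 = s (x1 - x3) - y1 mod 11 = 10 * (7 - 4) - 0 = 8

P + Q = (4, 8)


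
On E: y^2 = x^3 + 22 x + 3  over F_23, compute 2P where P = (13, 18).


Doubling: s = (3 x1^2 + a) / (2 y1)
s = (3*13^2 + 22) / (2*18) mod 23 = 0
x3 = s^2 - 2 x1 mod 23 = 0^2 - 2*13 = 20
y3 = s (x1 - x3) - y1 mod 23 = 0 * (13 - 20) - 18 = 5

2P = (20, 5)


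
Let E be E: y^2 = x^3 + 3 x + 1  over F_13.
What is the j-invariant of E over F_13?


Delta = -16(4 a^3 + 27 b^2) mod 13 = 11
-1728 * (4 a)^3 = -1728 * (4*3)^3 mod 13 = 12
j = 12 * 11^(-1) mod 13 = 7

j = 7 (mod 13)


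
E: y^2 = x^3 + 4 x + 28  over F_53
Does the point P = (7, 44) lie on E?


Check whether y^2 = x^3 + 4 x + 28 (mod 53) for (x, y) = (7, 44).
LHS: y^2 = 44^2 mod 53 = 28
RHS: x^3 + 4 x + 28 = 7^3 + 4*7 + 28 mod 53 = 28
LHS = RHS

Yes, on the curve


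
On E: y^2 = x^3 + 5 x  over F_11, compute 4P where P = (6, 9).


k = 4 = 100_2 (binary, LSB first: 001)
Double-and-add from P = (6, 9):
  bit 0 = 0: acc unchanged = O
  bit 1 = 0: acc unchanged = O
  bit 2 = 1: acc = O + (9, 2) = (9, 2)

4P = (9, 2)


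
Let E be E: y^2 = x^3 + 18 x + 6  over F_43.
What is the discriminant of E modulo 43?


4 a^3 + 27 b^2 = 4*18^3 + 27*6^2 = 23328 + 972 = 24300
Delta = -16 * (24300) = -388800
Delta mod 43 = 6

Delta = 6 (mod 43)


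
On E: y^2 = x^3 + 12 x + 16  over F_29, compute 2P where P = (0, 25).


Doubling: s = (3 x1^2 + a) / (2 y1)
s = (3*0^2 + 12) / (2*25) mod 29 = 13
x3 = s^2 - 2 x1 mod 29 = 13^2 - 2*0 = 24
y3 = s (x1 - x3) - y1 mod 29 = 13 * (0 - 24) - 25 = 11

2P = (24, 11)


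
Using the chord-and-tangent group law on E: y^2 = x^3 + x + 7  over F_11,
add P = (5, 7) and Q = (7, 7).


P != Q, so use the chord formula.
s = (y2 - y1) / (x2 - x1) = (0) / (2) mod 11 = 0
x3 = s^2 - x1 - x2 mod 11 = 0^2 - 5 - 7 = 10
y3 = s (x1 - x3) - y1 mod 11 = 0 * (5 - 10) - 7 = 4

P + Q = (10, 4)


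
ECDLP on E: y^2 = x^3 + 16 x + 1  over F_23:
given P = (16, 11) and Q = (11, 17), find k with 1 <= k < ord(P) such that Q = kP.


Enumerate multiples of P until we hit Q = (11, 17):
  1P = (16, 11)
  2P = (18, 16)
  3P = (1, 15)
  4P = (12, 14)
  5P = (20, 15)
  6P = (11, 17)
Match found at i = 6.

k = 6


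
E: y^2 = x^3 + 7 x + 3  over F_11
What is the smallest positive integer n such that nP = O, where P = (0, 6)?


Compute successive multiples of P until we hit O:
  1P = (0, 6)
  2P = (5, 3)
  3P = (9, 6)
  4P = (2, 5)
  5P = (1, 0)
  6P = (2, 6)
  7P = (9, 5)
  8P = (5, 8)
  ... (continuing to 10P)
  10P = O

ord(P) = 10


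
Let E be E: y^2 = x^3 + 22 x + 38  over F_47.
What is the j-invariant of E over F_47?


Delta = -16(4 a^3 + 27 b^2) mod 47 = 4
-1728 * (4 a)^3 = -1728 * (4*22)^3 mod 47 = 21
j = 21 * 4^(-1) mod 47 = 17

j = 17 (mod 47)


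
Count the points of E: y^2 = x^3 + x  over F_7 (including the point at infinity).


For each x in F_7, count y with y^2 = x^3 + 1 x + 0 mod 7:
  x = 0: RHS = 0, y in [0]  -> 1 point(s)
  x = 1: RHS = 2, y in [3, 4]  -> 2 point(s)
  x = 3: RHS = 2, y in [3, 4]  -> 2 point(s)
  x = 5: RHS = 4, y in [2, 5]  -> 2 point(s)
Affine points: 7. Add the point at infinity: total = 8.

#E(F_7) = 8


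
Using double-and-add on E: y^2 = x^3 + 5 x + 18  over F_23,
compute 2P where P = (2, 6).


k = 2 = 10_2 (binary, LSB first: 01)
Double-and-add from P = (2, 6):
  bit 0 = 0: acc unchanged = O
  bit 1 = 1: acc = O + (2, 17) = (2, 17)

2P = (2, 17)


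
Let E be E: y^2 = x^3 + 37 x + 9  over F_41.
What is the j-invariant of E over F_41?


Delta = -16(4 a^3 + 27 b^2) mod 41 = 18
-1728 * (4 a)^3 = -1728 * (4*37)^3 mod 41 = 17
j = 17 * 18^(-1) mod 41 = 26

j = 26 (mod 41)


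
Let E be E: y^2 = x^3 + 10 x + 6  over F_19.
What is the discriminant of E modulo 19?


4 a^3 + 27 b^2 = 4*10^3 + 27*6^2 = 4000 + 972 = 4972
Delta = -16 * (4972) = -79552
Delta mod 19 = 1

Delta = 1 (mod 19)


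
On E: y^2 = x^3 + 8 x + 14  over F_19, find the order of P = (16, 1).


Compute successive multiples of P until we hit O:
  1P = (16, 1)
  2P = (13, 4)
  3P = (10, 12)
  4P = (18, 9)
  5P = (1, 2)
  6P = (8, 1)
  7P = (14, 18)
  8P = (9, 6)
  ... (continuing to 20P)
  20P = O

ord(P) = 20


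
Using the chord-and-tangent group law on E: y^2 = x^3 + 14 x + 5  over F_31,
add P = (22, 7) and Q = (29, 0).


P != Q, so use the chord formula.
s = (y2 - y1) / (x2 - x1) = (24) / (7) mod 31 = 30
x3 = s^2 - x1 - x2 mod 31 = 30^2 - 22 - 29 = 12
y3 = s (x1 - x3) - y1 mod 31 = 30 * (22 - 12) - 7 = 14

P + Q = (12, 14)


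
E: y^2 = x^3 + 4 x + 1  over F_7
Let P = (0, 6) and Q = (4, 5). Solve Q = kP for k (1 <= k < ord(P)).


Enumerate multiples of P until we hit Q = (4, 5):
  1P = (0, 6)
  2P = (4, 2)
  3P = (4, 5)
Match found at i = 3.

k = 3


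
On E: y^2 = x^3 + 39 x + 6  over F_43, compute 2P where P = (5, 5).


Doubling: s = (3 x1^2 + a) / (2 y1)
s = (3*5^2 + 39) / (2*5) mod 43 = 20
x3 = s^2 - 2 x1 mod 43 = 20^2 - 2*5 = 3
y3 = s (x1 - x3) - y1 mod 43 = 20 * (5 - 3) - 5 = 35

2P = (3, 35)


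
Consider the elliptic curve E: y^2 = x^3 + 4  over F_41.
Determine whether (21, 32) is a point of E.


Check whether y^2 = x^3 + 0 x + 4 (mod 41) for (x, y) = (21, 32).
LHS: y^2 = 32^2 mod 41 = 40
RHS: x^3 + 0 x + 4 = 21^3 + 0*21 + 4 mod 41 = 40
LHS = RHS

Yes, on the curve


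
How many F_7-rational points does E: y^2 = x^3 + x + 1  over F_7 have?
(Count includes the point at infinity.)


For each x in F_7, count y with y^2 = x^3 + 1 x + 1 mod 7:
  x = 0: RHS = 1, y in [1, 6]  -> 2 point(s)
  x = 2: RHS = 4, y in [2, 5]  -> 2 point(s)
Affine points: 4. Add the point at infinity: total = 5.

#E(F_7) = 5


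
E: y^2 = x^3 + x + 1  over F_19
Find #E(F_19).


For each x in F_19, count y with y^2 = x^3 + 1 x + 1 mod 19:
  x = 0: RHS = 1, y in [1, 18]  -> 2 point(s)
  x = 2: RHS = 11, y in [7, 12]  -> 2 point(s)
  x = 5: RHS = 17, y in [6, 13]  -> 2 point(s)
  x = 7: RHS = 9, y in [3, 16]  -> 2 point(s)
  x = 9: RHS = 17, y in [6, 13]  -> 2 point(s)
  x = 10: RHS = 4, y in [2, 17]  -> 2 point(s)
  x = 13: RHS = 7, y in [8, 11]  -> 2 point(s)
  x = 14: RHS = 4, y in [2, 17]  -> 2 point(s)
  x = 15: RHS = 9, y in [3, 16]  -> 2 point(s)
  x = 16: RHS = 9, y in [3, 16]  -> 2 point(s)
Affine points: 20. Add the point at infinity: total = 21.

#E(F_19) = 21


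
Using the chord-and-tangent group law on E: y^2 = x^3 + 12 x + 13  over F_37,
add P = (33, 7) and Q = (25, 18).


P != Q, so use the chord formula.
s = (y2 - y1) / (x2 - x1) = (11) / (29) mod 37 = 31
x3 = s^2 - x1 - x2 mod 37 = 31^2 - 33 - 25 = 15
y3 = s (x1 - x3) - y1 mod 37 = 31 * (33 - 15) - 7 = 33

P + Q = (15, 33)


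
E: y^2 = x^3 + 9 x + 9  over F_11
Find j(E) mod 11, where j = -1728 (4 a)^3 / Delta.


Delta = -16(4 a^3 + 27 b^2) mod 11 = 5
-1728 * (4 a)^3 = -1728 * (4*9)^3 mod 11 = 6
j = 6 * 5^(-1) mod 11 = 10

j = 10 (mod 11)


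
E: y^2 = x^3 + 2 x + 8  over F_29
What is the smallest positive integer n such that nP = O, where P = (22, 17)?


Compute successive multiples of P until we hit O:
  1P = (22, 17)
  2P = (10, 10)
  3P = (6, 2)
  4P = (14, 5)
  5P = (17, 5)
  6P = (12, 7)
  7P = (25, 9)
  8P = (2, 7)
  ... (continuing to 29P)
  29P = O

ord(P) = 29


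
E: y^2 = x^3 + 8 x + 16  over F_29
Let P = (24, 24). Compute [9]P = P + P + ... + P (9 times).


k = 9 = 1001_2 (binary, LSB first: 1001)
Double-and-add from P = (24, 24):
  bit 0 = 1: acc = O + (24, 24) = (24, 24)
  bit 1 = 0: acc unchanged = (24, 24)
  bit 2 = 0: acc unchanged = (24, 24)
  bit 3 = 1: acc = (24, 24) + (22, 20) = (16, 21)

9P = (16, 21)


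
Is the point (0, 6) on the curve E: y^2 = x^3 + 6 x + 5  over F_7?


Check whether y^2 = x^3 + 6 x + 5 (mod 7) for (x, y) = (0, 6).
LHS: y^2 = 6^2 mod 7 = 1
RHS: x^3 + 6 x + 5 = 0^3 + 6*0 + 5 mod 7 = 5
LHS != RHS

No, not on the curve


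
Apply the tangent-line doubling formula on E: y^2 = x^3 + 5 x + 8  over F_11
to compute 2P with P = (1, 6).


Doubling: s = (3 x1^2 + a) / (2 y1)
s = (3*1^2 + 5) / (2*6) mod 11 = 8
x3 = s^2 - 2 x1 mod 11 = 8^2 - 2*1 = 7
y3 = s (x1 - x3) - y1 mod 11 = 8 * (1 - 7) - 6 = 1

2P = (7, 1)


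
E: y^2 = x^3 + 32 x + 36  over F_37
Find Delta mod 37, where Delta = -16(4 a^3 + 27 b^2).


4 a^3 + 27 b^2 = 4*32^3 + 27*36^2 = 131072 + 34992 = 166064
Delta = -16 * (166064) = -2657024
Delta mod 37 = 20

Delta = 20 (mod 37)


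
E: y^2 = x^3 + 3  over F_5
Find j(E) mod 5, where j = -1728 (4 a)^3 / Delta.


Delta = -16(4 a^3 + 27 b^2) mod 5 = 2
-1728 * (4 a)^3 = -1728 * (4*0)^3 mod 5 = 0
j = 0 * 2^(-1) mod 5 = 0

j = 0 (mod 5)


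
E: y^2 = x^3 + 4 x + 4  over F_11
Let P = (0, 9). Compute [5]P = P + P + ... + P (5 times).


k = 5 = 101_2 (binary, LSB first: 101)
Double-and-add from P = (0, 9):
  bit 0 = 1: acc = O + (0, 9) = (0, 9)
  bit 1 = 0: acc unchanged = (0, 9)
  bit 2 = 1: acc = (0, 9) + (7, 1) = (8, 8)

5P = (8, 8)


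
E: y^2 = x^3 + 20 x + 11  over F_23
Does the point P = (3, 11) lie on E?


Check whether y^2 = x^3 + 20 x + 11 (mod 23) for (x, y) = (3, 11).
LHS: y^2 = 11^2 mod 23 = 6
RHS: x^3 + 20 x + 11 = 3^3 + 20*3 + 11 mod 23 = 6
LHS = RHS

Yes, on the curve


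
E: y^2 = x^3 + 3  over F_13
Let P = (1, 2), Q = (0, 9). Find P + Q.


P != Q, so use the chord formula.
s = (y2 - y1) / (x2 - x1) = (7) / (12) mod 13 = 6
x3 = s^2 - x1 - x2 mod 13 = 6^2 - 1 - 0 = 9
y3 = s (x1 - x3) - y1 mod 13 = 6 * (1 - 9) - 2 = 2

P + Q = (9, 2)


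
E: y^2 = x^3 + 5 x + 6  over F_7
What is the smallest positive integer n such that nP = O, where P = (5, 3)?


Compute successive multiples of P until we hit O:
  1P = (5, 3)
  2P = (6, 0)
  3P = (5, 4)
  4P = O

ord(P) = 4


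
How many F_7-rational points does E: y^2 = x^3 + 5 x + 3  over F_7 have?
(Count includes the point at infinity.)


For each x in F_7, count y with y^2 = x^3 + 5 x + 3 mod 7:
  x = 1: RHS = 2, y in [3, 4]  -> 2 point(s)
  x = 2: RHS = 0, y in [0]  -> 1 point(s)
  x = 6: RHS = 4, y in [2, 5]  -> 2 point(s)
Affine points: 5. Add the point at infinity: total = 6.

#E(F_7) = 6


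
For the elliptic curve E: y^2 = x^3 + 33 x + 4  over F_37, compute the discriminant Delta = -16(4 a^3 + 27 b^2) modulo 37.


4 a^3 + 27 b^2 = 4*33^3 + 27*4^2 = 143748 + 432 = 144180
Delta = -16 * (144180) = -2306880
Delta mod 37 = 33

Delta = 33 (mod 37)


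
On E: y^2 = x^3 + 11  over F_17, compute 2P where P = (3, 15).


Doubling: s = (3 x1^2 + a) / (2 y1)
s = (3*3^2 + 0) / (2*15) mod 17 = 6
x3 = s^2 - 2 x1 mod 17 = 6^2 - 2*3 = 13
y3 = s (x1 - x3) - y1 mod 17 = 6 * (3 - 13) - 15 = 10

2P = (13, 10)


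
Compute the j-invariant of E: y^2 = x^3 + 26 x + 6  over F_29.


Delta = -16(4 a^3 + 27 b^2) mod 29 = 9
-1728 * (4 a)^3 = -1728 * (4*26)^3 mod 29 = 28
j = 28 * 9^(-1) mod 29 = 16

j = 16 (mod 29)


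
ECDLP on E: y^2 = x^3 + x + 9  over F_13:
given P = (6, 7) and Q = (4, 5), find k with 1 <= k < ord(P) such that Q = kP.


Enumerate multiples of P until we hit Q = (4, 5):
  1P = (6, 7)
  2P = (0, 10)
  3P = (4, 5)
Match found at i = 3.

k = 3


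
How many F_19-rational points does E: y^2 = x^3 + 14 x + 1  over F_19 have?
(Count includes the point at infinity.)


For each x in F_19, count y with y^2 = x^3 + 14 x + 1 mod 19:
  x = 0: RHS = 1, y in [1, 18]  -> 2 point(s)
  x = 1: RHS = 16, y in [4, 15]  -> 2 point(s)
  x = 4: RHS = 7, y in [8, 11]  -> 2 point(s)
  x = 5: RHS = 6, y in [5, 14]  -> 2 point(s)
  x = 6: RHS = 16, y in [4, 15]  -> 2 point(s)
  x = 7: RHS = 5, y in [9, 10]  -> 2 point(s)
  x = 8: RHS = 17, y in [6, 13]  -> 2 point(s)
  x = 9: RHS = 1, y in [1, 18]  -> 2 point(s)
  x = 10: RHS = 1, y in [1, 18]  -> 2 point(s)
  x = 11: RHS = 4, y in [2, 17]  -> 2 point(s)
  x = 12: RHS = 16, y in [4, 15]  -> 2 point(s)
  x = 13: RHS = 5, y in [9, 10]  -> 2 point(s)
  x = 18: RHS = 5, y in [9, 10]  -> 2 point(s)
Affine points: 26. Add the point at infinity: total = 27.

#E(F_19) = 27


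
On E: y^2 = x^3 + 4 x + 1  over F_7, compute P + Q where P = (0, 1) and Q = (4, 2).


P != Q, so use the chord formula.
s = (y2 - y1) / (x2 - x1) = (1) / (4) mod 7 = 2
x3 = s^2 - x1 - x2 mod 7 = 2^2 - 0 - 4 = 0
y3 = s (x1 - x3) - y1 mod 7 = 2 * (0 - 0) - 1 = 6

P + Q = (0, 6)


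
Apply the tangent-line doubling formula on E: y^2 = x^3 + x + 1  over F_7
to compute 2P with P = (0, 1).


Doubling: s = (3 x1^2 + a) / (2 y1)
s = (3*0^2 + 1) / (2*1) mod 7 = 4
x3 = s^2 - 2 x1 mod 7 = 4^2 - 2*0 = 2
y3 = s (x1 - x3) - y1 mod 7 = 4 * (0 - 2) - 1 = 5

2P = (2, 5)


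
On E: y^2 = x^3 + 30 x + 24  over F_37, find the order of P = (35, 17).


Compute successive multiples of P until we hit O:
  1P = (35, 17)
  2P = (15, 36)
  3P = (20, 15)
  4P = (8, 31)
  5P = (30, 27)
  6P = (13, 13)
  7P = (19, 33)
  8P = (21, 6)
  ... (continuing to 37P)
  37P = O

ord(P) = 37


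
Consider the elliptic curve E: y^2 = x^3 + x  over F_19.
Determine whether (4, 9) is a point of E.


Check whether y^2 = x^3 + 1 x + 0 (mod 19) for (x, y) = (4, 9).
LHS: y^2 = 9^2 mod 19 = 5
RHS: x^3 + 1 x + 0 = 4^3 + 1*4 + 0 mod 19 = 11
LHS != RHS

No, not on the curve


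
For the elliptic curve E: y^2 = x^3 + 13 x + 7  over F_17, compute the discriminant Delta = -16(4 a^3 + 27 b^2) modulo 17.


4 a^3 + 27 b^2 = 4*13^3 + 27*7^2 = 8788 + 1323 = 10111
Delta = -16 * (10111) = -161776
Delta mod 17 = 13

Delta = 13 (mod 17)


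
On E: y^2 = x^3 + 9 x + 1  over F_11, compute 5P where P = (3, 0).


k = 5 = 101_2 (binary, LSB first: 101)
Double-and-add from P = (3, 0):
  bit 0 = 1: acc = O + (3, 0) = (3, 0)
  bit 1 = 0: acc unchanged = (3, 0)
  bit 2 = 1: acc = (3, 0) + O = (3, 0)

5P = (3, 0)


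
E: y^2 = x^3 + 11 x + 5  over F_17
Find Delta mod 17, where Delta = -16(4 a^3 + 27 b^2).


4 a^3 + 27 b^2 = 4*11^3 + 27*5^2 = 5324 + 675 = 5999
Delta = -16 * (5999) = -95984
Delta mod 17 = 15

Delta = 15 (mod 17)


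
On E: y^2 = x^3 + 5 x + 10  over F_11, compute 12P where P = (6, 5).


k = 12 = 1100_2 (binary, LSB first: 0011)
Double-and-add from P = (6, 5):
  bit 0 = 0: acc unchanged = O
  bit 1 = 0: acc unchanged = O
  bit 2 = 1: acc = O + (9, 5) = (9, 5)
  bit 3 = 1: acc = (9, 5) + (7, 5) = (6, 6)

12P = (6, 6)


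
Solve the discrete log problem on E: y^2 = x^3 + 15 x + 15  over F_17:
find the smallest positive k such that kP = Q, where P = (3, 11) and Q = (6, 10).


Enumerate multiples of P until we hit Q = (6, 10):
  1P = (3, 11)
  2P = (2, 11)
  3P = (12, 6)
  4P = (0, 10)
  5P = (16, 13)
  6P = (11, 10)
  7P = (7, 15)
  8P = (8, 1)
  9P = (10, 3)
  10P = (6, 7)
  11P = (6, 10)
Match found at i = 11.

k = 11


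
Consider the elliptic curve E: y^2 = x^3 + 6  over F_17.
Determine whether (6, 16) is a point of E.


Check whether y^2 = x^3 + 0 x + 6 (mod 17) for (x, y) = (6, 16).
LHS: y^2 = 16^2 mod 17 = 1
RHS: x^3 + 0 x + 6 = 6^3 + 0*6 + 6 mod 17 = 1
LHS = RHS

Yes, on the curve


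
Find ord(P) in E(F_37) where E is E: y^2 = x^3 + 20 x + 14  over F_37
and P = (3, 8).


Compute successive multiples of P until we hit O:
  1P = (3, 8)
  2P = (10, 20)
  3P = (36, 20)
  4P = (7, 4)
  5P = (28, 17)
  6P = (32, 23)
  7P = (35, 15)
  8P = (35, 22)
  ... (continuing to 15P)
  15P = O

ord(P) = 15


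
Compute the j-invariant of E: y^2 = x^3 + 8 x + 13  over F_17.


Delta = -16(4 a^3 + 27 b^2) mod 17 = 15
-1728 * (4 a)^3 = -1728 * (4*8)^3 mod 17 = 3
j = 3 * 15^(-1) mod 17 = 7

j = 7 (mod 17)


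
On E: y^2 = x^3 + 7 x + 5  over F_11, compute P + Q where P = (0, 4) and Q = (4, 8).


P != Q, so use the chord formula.
s = (y2 - y1) / (x2 - x1) = (4) / (4) mod 11 = 1
x3 = s^2 - x1 - x2 mod 11 = 1^2 - 0 - 4 = 8
y3 = s (x1 - x3) - y1 mod 11 = 1 * (0 - 8) - 4 = 10

P + Q = (8, 10)


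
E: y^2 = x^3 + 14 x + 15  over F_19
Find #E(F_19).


For each x in F_19, count y with y^2 = x^3 + 14 x + 15 mod 19:
  x = 1: RHS = 11, y in [7, 12]  -> 2 point(s)
  x = 5: RHS = 1, y in [1, 18]  -> 2 point(s)
  x = 6: RHS = 11, y in [7, 12]  -> 2 point(s)
  x = 7: RHS = 0, y in [0]  -> 1 point(s)
  x = 12: RHS = 11, y in [7, 12]  -> 2 point(s)
  x = 13: RHS = 0, y in [0]  -> 1 point(s)
  x = 15: RHS = 9, y in [3, 16]  -> 2 point(s)
  x = 17: RHS = 17, y in [6, 13]  -> 2 point(s)
  x = 18: RHS = 0, y in [0]  -> 1 point(s)
Affine points: 15. Add the point at infinity: total = 16.

#E(F_19) = 16


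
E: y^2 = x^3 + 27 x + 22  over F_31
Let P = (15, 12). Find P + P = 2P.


Doubling: s = (3 x1^2 + a) / (2 y1)
s = (3*15^2 + 27) / (2*12) mod 31 = 6
x3 = s^2 - 2 x1 mod 31 = 6^2 - 2*15 = 6
y3 = s (x1 - x3) - y1 mod 31 = 6 * (15 - 6) - 12 = 11

2P = (6, 11)


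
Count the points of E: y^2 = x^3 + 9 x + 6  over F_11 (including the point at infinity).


For each x in F_11, count y with y^2 = x^3 + 9 x + 6 mod 11:
  x = 1: RHS = 5, y in [4, 7]  -> 2 point(s)
  x = 3: RHS = 5, y in [4, 7]  -> 2 point(s)
  x = 5: RHS = 0, y in [0]  -> 1 point(s)
  x = 6: RHS = 1, y in [1, 10]  -> 2 point(s)
  x = 7: RHS = 5, y in [4, 7]  -> 2 point(s)
Affine points: 9. Add the point at infinity: total = 10.

#E(F_11) = 10


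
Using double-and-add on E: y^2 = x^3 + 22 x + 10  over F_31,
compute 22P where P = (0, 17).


k = 22 = 10110_2 (binary, LSB first: 01101)
Double-and-add from P = (0, 17):
  bit 0 = 0: acc unchanged = O
  bit 1 = 1: acc = O + (9, 10) = (9, 10)
  bit 2 = 1: acc = (9, 10) + (20, 7) = (30, 7)
  bit 3 = 0: acc unchanged = (30, 7)
  bit 4 = 1: acc = (30, 7) + (3, 14) = (3, 17)

22P = (3, 17)


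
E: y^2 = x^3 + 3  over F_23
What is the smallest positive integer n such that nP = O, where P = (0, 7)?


Compute successive multiples of P until we hit O:
  1P = (0, 7)
  2P = (0, 16)
  3P = O

ord(P) = 3


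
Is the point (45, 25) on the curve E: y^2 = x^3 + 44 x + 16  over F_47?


Check whether y^2 = x^3 + 44 x + 16 (mod 47) for (x, y) = (45, 25).
LHS: y^2 = 25^2 mod 47 = 14
RHS: x^3 + 44 x + 16 = 45^3 + 44*45 + 16 mod 47 = 14
LHS = RHS

Yes, on the curve


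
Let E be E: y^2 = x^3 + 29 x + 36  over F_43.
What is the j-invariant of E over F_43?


Delta = -16(4 a^3 + 27 b^2) mod 43 = 35
-1728 * (4 a)^3 = -1728 * (4*29)^3 mod 43 = 32
j = 32 * 35^(-1) mod 43 = 39

j = 39 (mod 43)


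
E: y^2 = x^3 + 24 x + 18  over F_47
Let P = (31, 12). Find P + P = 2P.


Doubling: s = (3 x1^2 + a) / (2 y1)
s = (3*31^2 + 24) / (2*12) mod 47 = 33
x3 = s^2 - 2 x1 mod 47 = 33^2 - 2*31 = 40
y3 = s (x1 - x3) - y1 mod 47 = 33 * (31 - 40) - 12 = 20

2P = (40, 20)


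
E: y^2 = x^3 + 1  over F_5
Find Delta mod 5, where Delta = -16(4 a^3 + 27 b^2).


4 a^3 + 27 b^2 = 4*0^3 + 27*1^2 = 0 + 27 = 27
Delta = -16 * (27) = -432
Delta mod 5 = 3

Delta = 3 (mod 5)


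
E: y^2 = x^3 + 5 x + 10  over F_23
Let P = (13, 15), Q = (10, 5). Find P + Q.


P != Q, so use the chord formula.
s = (y2 - y1) / (x2 - x1) = (13) / (20) mod 23 = 11
x3 = s^2 - x1 - x2 mod 23 = 11^2 - 13 - 10 = 6
y3 = s (x1 - x3) - y1 mod 23 = 11 * (13 - 6) - 15 = 16

P + Q = (6, 16)


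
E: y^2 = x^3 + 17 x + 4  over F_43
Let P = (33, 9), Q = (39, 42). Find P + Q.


P != Q, so use the chord formula.
s = (y2 - y1) / (x2 - x1) = (33) / (6) mod 43 = 27
x3 = s^2 - x1 - x2 mod 43 = 27^2 - 33 - 39 = 12
y3 = s (x1 - x3) - y1 mod 43 = 27 * (33 - 12) - 9 = 42

P + Q = (12, 42)


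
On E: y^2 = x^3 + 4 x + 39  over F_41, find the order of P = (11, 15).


Compute successive multiples of P until we hit O:
  1P = (11, 15)
  2P = (17, 10)
  3P = (8, 3)
  4P = (38, 0)
  5P = (8, 38)
  6P = (17, 31)
  7P = (11, 26)
  8P = O

ord(P) = 8


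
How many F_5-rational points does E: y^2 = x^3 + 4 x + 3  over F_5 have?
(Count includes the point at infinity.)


For each x in F_5, count y with y^2 = x^3 + 4 x + 3 mod 5:
  x = 2: RHS = 4, y in [2, 3]  -> 2 point(s)
Affine points: 2. Add the point at infinity: total = 3.

#E(F_5) = 3


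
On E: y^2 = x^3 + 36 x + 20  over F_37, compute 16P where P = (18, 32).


k = 16 = 10000_2 (binary, LSB first: 00001)
Double-and-add from P = (18, 32):
  bit 0 = 0: acc unchanged = O
  bit 1 = 0: acc unchanged = O
  bit 2 = 0: acc unchanged = O
  bit 3 = 0: acc unchanged = O
  bit 4 = 1: acc = O + (18, 5) = (18, 5)

16P = (18, 5)


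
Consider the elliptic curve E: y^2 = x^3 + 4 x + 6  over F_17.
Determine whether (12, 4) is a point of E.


Check whether y^2 = x^3 + 4 x + 6 (mod 17) for (x, y) = (12, 4).
LHS: y^2 = 4^2 mod 17 = 16
RHS: x^3 + 4 x + 6 = 12^3 + 4*12 + 6 mod 17 = 14
LHS != RHS

No, not on the curve


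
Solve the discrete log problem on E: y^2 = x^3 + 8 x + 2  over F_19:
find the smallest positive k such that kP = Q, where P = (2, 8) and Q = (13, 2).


Enumerate multiples of P until we hit Q = (13, 2):
  1P = (2, 8)
  2P = (13, 2)
Match found at i = 2.

k = 2


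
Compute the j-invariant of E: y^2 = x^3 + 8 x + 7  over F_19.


Delta = -16(4 a^3 + 27 b^2) mod 19 = 5
-1728 * (4 a)^3 = -1728 * (4*8)^3 mod 19 = 12
j = 12 * 5^(-1) mod 19 = 10

j = 10 (mod 19)


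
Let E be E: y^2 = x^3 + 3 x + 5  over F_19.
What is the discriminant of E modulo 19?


4 a^3 + 27 b^2 = 4*3^3 + 27*5^2 = 108 + 675 = 783
Delta = -16 * (783) = -12528
Delta mod 19 = 12

Delta = 12 (mod 19)


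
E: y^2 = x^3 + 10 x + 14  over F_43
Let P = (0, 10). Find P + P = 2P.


Doubling: s = (3 x1^2 + a) / (2 y1)
s = (3*0^2 + 10) / (2*10) mod 43 = 22
x3 = s^2 - 2 x1 mod 43 = 22^2 - 2*0 = 11
y3 = s (x1 - x3) - y1 mod 43 = 22 * (0 - 11) - 10 = 6

2P = (11, 6)


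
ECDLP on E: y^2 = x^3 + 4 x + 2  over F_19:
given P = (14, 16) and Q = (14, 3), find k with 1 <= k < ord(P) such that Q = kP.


Enumerate multiples of P until we hit Q = (14, 3):
  1P = (14, 16)
  2P = (15, 13)
  3P = (18, 15)
  4P = (12, 12)
  5P = (16, 18)
  6P = (9, 8)
  7P = (13, 16)
  8P = (11, 3)
  9P = (17, 9)
  10P = (4, 5)
  11P = (10, 15)
  12P = (1, 11)
  13P = (1, 8)
  14P = (10, 4)
  15P = (4, 14)
  16P = (17, 10)
  17P = (11, 16)
  18P = (13, 3)
  19P = (9, 11)
  20P = (16, 1)
  21P = (12, 7)
  22P = (18, 4)
  23P = (15, 6)
  24P = (14, 3)
Match found at i = 24.

k = 24


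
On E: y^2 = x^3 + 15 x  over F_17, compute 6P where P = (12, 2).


k = 6 = 110_2 (binary, LSB first: 011)
Double-and-add from P = (12, 2):
  bit 0 = 0: acc unchanged = O
  bit 1 = 1: acc = O + (2, 2) = (2, 2)
  bit 2 = 1: acc = (2, 2) + (15, 8) = (15, 9)

6P = (15, 9)


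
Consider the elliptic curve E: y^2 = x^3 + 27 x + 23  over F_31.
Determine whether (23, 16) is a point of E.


Check whether y^2 = x^3 + 27 x + 23 (mod 31) for (x, y) = (23, 16).
LHS: y^2 = 16^2 mod 31 = 8
RHS: x^3 + 27 x + 23 = 23^3 + 27*23 + 23 mod 31 = 8
LHS = RHS

Yes, on the curve


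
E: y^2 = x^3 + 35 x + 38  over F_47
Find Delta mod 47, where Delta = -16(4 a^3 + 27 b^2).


4 a^3 + 27 b^2 = 4*35^3 + 27*38^2 = 171500 + 38988 = 210488
Delta = -16 * (210488) = -3367808
Delta mod 47 = 24

Delta = 24 (mod 47)


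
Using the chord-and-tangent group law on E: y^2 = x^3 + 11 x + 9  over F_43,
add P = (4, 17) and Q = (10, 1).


P != Q, so use the chord formula.
s = (y2 - y1) / (x2 - x1) = (27) / (6) mod 43 = 26
x3 = s^2 - x1 - x2 mod 43 = 26^2 - 4 - 10 = 17
y3 = s (x1 - x3) - y1 mod 43 = 26 * (4 - 17) - 17 = 32

P + Q = (17, 32)


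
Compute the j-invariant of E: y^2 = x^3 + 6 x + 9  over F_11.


Delta = -16(4 a^3 + 27 b^2) mod 11 = 2
-1728 * (4 a)^3 = -1728 * (4*6)^3 mod 11 = 3
j = 3 * 2^(-1) mod 11 = 7

j = 7 (mod 11)


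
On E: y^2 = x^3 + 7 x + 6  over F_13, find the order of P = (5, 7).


Compute successive multiples of P until we hit O:
  1P = (5, 7)
  2P = (6, 2)
  3P = (1, 12)
  4P = (11, 7)
  5P = (10, 6)
  6P = (10, 7)
  7P = (11, 6)
  8P = (1, 1)
  ... (continuing to 11P)
  11P = O

ord(P) = 11


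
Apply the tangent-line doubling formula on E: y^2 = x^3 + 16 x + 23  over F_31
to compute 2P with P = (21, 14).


Doubling: s = (3 x1^2 + a) / (2 y1)
s = (3*21^2 + 16) / (2*14) mod 31 = 29
x3 = s^2 - 2 x1 mod 31 = 29^2 - 2*21 = 24
y3 = s (x1 - x3) - y1 mod 31 = 29 * (21 - 24) - 14 = 23

2P = (24, 23)


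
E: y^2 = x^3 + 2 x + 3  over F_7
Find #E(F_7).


For each x in F_7, count y with y^2 = x^3 + 2 x + 3 mod 7:
  x = 2: RHS = 1, y in [1, 6]  -> 2 point(s)
  x = 3: RHS = 1, y in [1, 6]  -> 2 point(s)
  x = 6: RHS = 0, y in [0]  -> 1 point(s)
Affine points: 5. Add the point at infinity: total = 6.

#E(F_7) = 6


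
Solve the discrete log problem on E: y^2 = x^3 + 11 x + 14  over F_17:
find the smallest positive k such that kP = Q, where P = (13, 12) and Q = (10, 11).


Enumerate multiples of P until we hit Q = (10, 11):
  1P = (13, 12)
  2P = (10, 6)
  3P = (15, 1)
  4P = (15, 16)
  5P = (10, 11)
Match found at i = 5.

k = 5


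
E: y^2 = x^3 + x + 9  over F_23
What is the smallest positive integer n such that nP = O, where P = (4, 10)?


Compute successive multiples of P until we hit O:
  1P = (4, 10)
  2P = (16, 2)
  3P = (6, 22)
  4P = (3, 19)
  5P = (5, 22)
  6P = (20, 5)
  7P = (15, 15)
  8P = (12, 1)
  ... (continuing to 20P)
  20P = O

ord(P) = 20


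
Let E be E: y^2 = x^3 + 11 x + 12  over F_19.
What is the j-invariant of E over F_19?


Delta = -16(4 a^3 + 27 b^2) mod 19 = 10
-1728 * (4 a)^3 = -1728 * (4*11)^3 mod 19 = 7
j = 7 * 10^(-1) mod 19 = 14

j = 14 (mod 19)


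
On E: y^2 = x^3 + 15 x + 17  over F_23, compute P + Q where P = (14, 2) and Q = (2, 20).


P != Q, so use the chord formula.
s = (y2 - y1) / (x2 - x1) = (18) / (11) mod 23 = 10
x3 = s^2 - x1 - x2 mod 23 = 10^2 - 14 - 2 = 15
y3 = s (x1 - x3) - y1 mod 23 = 10 * (14 - 15) - 2 = 11

P + Q = (15, 11)


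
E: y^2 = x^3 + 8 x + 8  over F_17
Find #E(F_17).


For each x in F_17, count y with y^2 = x^3 + 8 x + 8 mod 17:
  x = 0: RHS = 8, y in [5, 12]  -> 2 point(s)
  x = 1: RHS = 0, y in [0]  -> 1 point(s)
  x = 2: RHS = 15, y in [7, 10]  -> 2 point(s)
  x = 3: RHS = 8, y in [5, 12]  -> 2 point(s)
  x = 4: RHS = 2, y in [6, 11]  -> 2 point(s)
  x = 6: RHS = 0, y in [0]  -> 1 point(s)
  x = 7: RHS = 16, y in [4, 13]  -> 2 point(s)
  x = 10: RHS = 0, y in [0]  -> 1 point(s)
  x = 11: RHS = 16, y in [4, 13]  -> 2 point(s)
  x = 12: RHS = 13, y in [8, 9]  -> 2 point(s)
  x = 14: RHS = 8, y in [5, 12]  -> 2 point(s)
  x = 15: RHS = 1, y in [1, 16]  -> 2 point(s)
  x = 16: RHS = 16, y in [4, 13]  -> 2 point(s)
Affine points: 23. Add the point at infinity: total = 24.

#E(F_17) = 24


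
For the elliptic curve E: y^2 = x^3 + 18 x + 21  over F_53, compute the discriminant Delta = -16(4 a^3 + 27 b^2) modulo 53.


4 a^3 + 27 b^2 = 4*18^3 + 27*21^2 = 23328 + 11907 = 35235
Delta = -16 * (35235) = -563760
Delta mod 53 = 1

Delta = 1 (mod 53)


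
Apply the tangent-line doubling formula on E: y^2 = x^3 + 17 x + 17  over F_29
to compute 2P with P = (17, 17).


Doubling: s = (3 x1^2 + a) / (2 y1)
s = (3*17^2 + 17) / (2*17) mod 29 = 26
x3 = s^2 - 2 x1 mod 29 = 26^2 - 2*17 = 4
y3 = s (x1 - x3) - y1 mod 29 = 26 * (17 - 4) - 17 = 2

2P = (4, 2)


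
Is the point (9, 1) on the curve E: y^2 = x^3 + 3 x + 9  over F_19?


Check whether y^2 = x^3 + 3 x + 9 (mod 19) for (x, y) = (9, 1).
LHS: y^2 = 1^2 mod 19 = 1
RHS: x^3 + 3 x + 9 = 9^3 + 3*9 + 9 mod 19 = 5
LHS != RHS

No, not on the curve


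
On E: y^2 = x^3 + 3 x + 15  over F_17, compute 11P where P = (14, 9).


k = 11 = 1011_2 (binary, LSB first: 1101)
Double-and-add from P = (14, 9):
  bit 0 = 1: acc = O + (14, 9) = (14, 9)
  bit 1 = 1: acc = (14, 9) + (5, 6) = (0, 7)
  bit 2 = 0: acc unchanged = (0, 7)
  bit 3 = 1: acc = (0, 7) + (3, 0) = (10, 5)

11P = (10, 5)


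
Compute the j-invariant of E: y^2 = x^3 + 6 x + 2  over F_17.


Delta = -16(4 a^3 + 27 b^2) mod 17 = 3
-1728 * (4 a)^3 = -1728 * (4*6)^3 mod 17 = 1
j = 1 * 3^(-1) mod 17 = 6

j = 6 (mod 17)


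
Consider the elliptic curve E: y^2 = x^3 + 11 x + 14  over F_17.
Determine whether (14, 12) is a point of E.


Check whether y^2 = x^3 + 11 x + 14 (mod 17) for (x, y) = (14, 12).
LHS: y^2 = 12^2 mod 17 = 8
RHS: x^3 + 11 x + 14 = 14^3 + 11*14 + 14 mod 17 = 5
LHS != RHS

No, not on the curve


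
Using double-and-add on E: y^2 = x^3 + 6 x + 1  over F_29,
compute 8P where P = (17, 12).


k = 8 = 1000_2 (binary, LSB first: 0001)
Double-and-add from P = (17, 12):
  bit 0 = 0: acc unchanged = O
  bit 1 = 0: acc unchanged = O
  bit 2 = 0: acc unchanged = O
  bit 3 = 1: acc = O + (18, 24) = (18, 24)

8P = (18, 24)


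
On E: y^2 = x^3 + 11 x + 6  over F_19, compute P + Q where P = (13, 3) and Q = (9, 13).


P != Q, so use the chord formula.
s = (y2 - y1) / (x2 - x1) = (10) / (15) mod 19 = 7
x3 = s^2 - x1 - x2 mod 19 = 7^2 - 13 - 9 = 8
y3 = s (x1 - x3) - y1 mod 19 = 7 * (13 - 8) - 3 = 13

P + Q = (8, 13)


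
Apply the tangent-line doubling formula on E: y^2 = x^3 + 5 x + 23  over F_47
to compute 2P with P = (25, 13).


Doubling: s = (3 x1^2 + a) / (2 y1)
s = (3*25^2 + 5) / (2*13) mod 47 = 0
x3 = s^2 - 2 x1 mod 47 = 0^2 - 2*25 = 44
y3 = s (x1 - x3) - y1 mod 47 = 0 * (25 - 44) - 13 = 34

2P = (44, 34)


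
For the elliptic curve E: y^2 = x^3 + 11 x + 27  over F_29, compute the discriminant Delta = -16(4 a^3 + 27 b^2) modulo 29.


4 a^3 + 27 b^2 = 4*11^3 + 27*27^2 = 5324 + 19683 = 25007
Delta = -16 * (25007) = -400112
Delta mod 29 = 1

Delta = 1 (mod 29)


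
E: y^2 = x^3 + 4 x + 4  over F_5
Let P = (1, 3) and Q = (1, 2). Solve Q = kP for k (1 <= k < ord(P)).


Enumerate multiples of P until we hit Q = (1, 2):
  1P = (1, 3)
  2P = (2, 0)
  3P = (1, 2)
Match found at i = 3.

k = 3


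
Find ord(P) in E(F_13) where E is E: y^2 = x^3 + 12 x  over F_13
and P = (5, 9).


Compute successive multiples of P until we hit O:
  1P = (5, 9)
  2P = (0, 0)
  3P = (5, 4)
  4P = O

ord(P) = 4


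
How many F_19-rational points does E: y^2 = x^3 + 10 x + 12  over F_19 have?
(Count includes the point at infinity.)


For each x in F_19, count y with y^2 = x^3 + 10 x + 12 mod 19:
  x = 1: RHS = 4, y in [2, 17]  -> 2 point(s)
  x = 5: RHS = 16, y in [4, 15]  -> 2 point(s)
  x = 7: RHS = 7, y in [8, 11]  -> 2 point(s)
  x = 11: RHS = 9, y in [3, 16]  -> 2 point(s)
  x = 12: RHS = 17, y in [6, 13]  -> 2 point(s)
  x = 18: RHS = 1, y in [1, 18]  -> 2 point(s)
Affine points: 12. Add the point at infinity: total = 13.

#E(F_19) = 13


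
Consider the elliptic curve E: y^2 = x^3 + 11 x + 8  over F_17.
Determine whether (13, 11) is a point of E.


Check whether y^2 = x^3 + 11 x + 8 (mod 17) for (x, y) = (13, 11).
LHS: y^2 = 11^2 mod 17 = 2
RHS: x^3 + 11 x + 8 = 13^3 + 11*13 + 8 mod 17 = 2
LHS = RHS

Yes, on the curve


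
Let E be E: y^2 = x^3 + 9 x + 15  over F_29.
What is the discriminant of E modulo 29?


4 a^3 + 27 b^2 = 4*9^3 + 27*15^2 = 2916 + 6075 = 8991
Delta = -16 * (8991) = -143856
Delta mod 29 = 13

Delta = 13 (mod 29)


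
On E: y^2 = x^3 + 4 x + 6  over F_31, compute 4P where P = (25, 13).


k = 4 = 100_2 (binary, LSB first: 001)
Double-and-add from P = (25, 13):
  bit 0 = 0: acc unchanged = O
  bit 1 = 0: acc unchanged = O
  bit 2 = 1: acc = O + (3, 18) = (3, 18)

4P = (3, 18)


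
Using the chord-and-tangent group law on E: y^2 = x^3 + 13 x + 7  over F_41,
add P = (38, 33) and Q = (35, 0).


P != Q, so use the chord formula.
s = (y2 - y1) / (x2 - x1) = (8) / (38) mod 41 = 11
x3 = s^2 - x1 - x2 mod 41 = 11^2 - 38 - 35 = 7
y3 = s (x1 - x3) - y1 mod 41 = 11 * (38 - 7) - 33 = 21

P + Q = (7, 21)


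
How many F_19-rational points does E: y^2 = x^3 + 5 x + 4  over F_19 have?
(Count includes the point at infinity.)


For each x in F_19, count y with y^2 = x^3 + 5 x + 4 mod 19:
  x = 0: RHS = 4, y in [2, 17]  -> 2 point(s)
  x = 8: RHS = 5, y in [9, 10]  -> 2 point(s)
  x = 10: RHS = 9, y in [3, 16]  -> 2 point(s)
  x = 12: RHS = 6, y in [5, 14]  -> 2 point(s)
  x = 13: RHS = 5, y in [9, 10]  -> 2 point(s)
  x = 14: RHS = 6, y in [5, 14]  -> 2 point(s)
  x = 16: RHS = 0, y in [0]  -> 1 point(s)
  x = 17: RHS = 5, y in [9, 10]  -> 2 point(s)
  x = 18: RHS = 17, y in [6, 13]  -> 2 point(s)
Affine points: 17. Add the point at infinity: total = 18.

#E(F_19) = 18


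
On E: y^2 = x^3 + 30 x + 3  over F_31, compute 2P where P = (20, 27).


Doubling: s = (3 x1^2 + a) / (2 y1)
s = (3*20^2 + 30) / (2*27) mod 31 = 9
x3 = s^2 - 2 x1 mod 31 = 9^2 - 2*20 = 10
y3 = s (x1 - x3) - y1 mod 31 = 9 * (20 - 10) - 27 = 1

2P = (10, 1)


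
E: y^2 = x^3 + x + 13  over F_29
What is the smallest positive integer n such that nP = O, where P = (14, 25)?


Compute successive multiples of P until we hit O:
  1P = (14, 25)
  2P = (0, 10)
  3P = (16, 6)
  4P = (24, 12)
  5P = (4, 20)
  6P = (4, 9)
  7P = (24, 17)
  8P = (16, 23)
  ... (continuing to 11P)
  11P = O

ord(P) = 11


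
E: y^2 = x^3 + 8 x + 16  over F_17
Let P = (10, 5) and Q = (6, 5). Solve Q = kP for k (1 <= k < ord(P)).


Enumerate multiples of P until we hit Q = (6, 5):
  1P = (10, 5)
  2P = (12, 15)
  3P = (3, 13)
  4P = (6, 5)
Match found at i = 4.

k = 4


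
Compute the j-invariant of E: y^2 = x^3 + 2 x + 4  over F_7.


Delta = -16(4 a^3 + 27 b^2) mod 7 = 3
-1728 * (4 a)^3 = -1728 * (4*2)^3 mod 7 = 1
j = 1 * 3^(-1) mod 7 = 5

j = 5 (mod 7)


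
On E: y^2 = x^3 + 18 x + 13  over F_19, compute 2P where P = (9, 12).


Doubling: s = (3 x1^2 + a) / (2 y1)
s = (3*9^2 + 18) / (2*12) mod 19 = 18
x3 = s^2 - 2 x1 mod 19 = 18^2 - 2*9 = 2
y3 = s (x1 - x3) - y1 mod 19 = 18 * (9 - 2) - 12 = 0

2P = (2, 0)


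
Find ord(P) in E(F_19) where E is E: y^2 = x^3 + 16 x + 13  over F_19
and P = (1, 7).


Compute successive multiples of P until we hit O:
  1P = (1, 7)
  2P = (17, 12)
  3P = (8, 11)
  4P = (8, 8)
  5P = (17, 7)
  6P = (1, 12)
  7P = O

ord(P) = 7


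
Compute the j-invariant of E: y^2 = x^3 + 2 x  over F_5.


Delta = -16(4 a^3 + 27 b^2) mod 5 = 3
-1728 * (4 a)^3 = -1728 * (4*2)^3 mod 5 = 4
j = 4 * 3^(-1) mod 5 = 3

j = 3 (mod 5)


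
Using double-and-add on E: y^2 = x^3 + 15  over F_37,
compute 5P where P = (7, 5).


k = 5 = 101_2 (binary, LSB first: 101)
Double-and-add from P = (7, 5):
  bit 0 = 1: acc = O + (7, 5) = (7, 5)
  bit 1 = 0: acc unchanged = (7, 5)
  bit 2 = 1: acc = (7, 5) + (34, 5) = (33, 32)

5P = (33, 32)


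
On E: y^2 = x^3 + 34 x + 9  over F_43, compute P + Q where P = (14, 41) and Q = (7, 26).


P != Q, so use the chord formula.
s = (y2 - y1) / (x2 - x1) = (28) / (36) mod 43 = 39
x3 = s^2 - x1 - x2 mod 43 = 39^2 - 14 - 7 = 38
y3 = s (x1 - x3) - y1 mod 43 = 39 * (14 - 38) - 41 = 12

P + Q = (38, 12)


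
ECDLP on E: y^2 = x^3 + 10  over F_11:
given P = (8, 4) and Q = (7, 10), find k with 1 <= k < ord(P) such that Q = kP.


Enumerate multiples of P until we hit Q = (7, 10):
  1P = (8, 4)
  2P = (10, 3)
  3P = (7, 1)
  4P = (5, 5)
  5P = (3, 9)
  6P = (1, 0)
  7P = (3, 2)
  8P = (5, 6)
  9P = (7, 10)
Match found at i = 9.

k = 9


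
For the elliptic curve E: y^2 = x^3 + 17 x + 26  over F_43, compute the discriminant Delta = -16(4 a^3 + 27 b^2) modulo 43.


4 a^3 + 27 b^2 = 4*17^3 + 27*26^2 = 19652 + 18252 = 37904
Delta = -16 * (37904) = -606464
Delta mod 43 = 8

Delta = 8 (mod 43)


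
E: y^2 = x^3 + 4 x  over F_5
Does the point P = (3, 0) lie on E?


Check whether y^2 = x^3 + 4 x + 0 (mod 5) for (x, y) = (3, 0).
LHS: y^2 = 0^2 mod 5 = 0
RHS: x^3 + 4 x + 0 = 3^3 + 4*3 + 0 mod 5 = 4
LHS != RHS

No, not on the curve


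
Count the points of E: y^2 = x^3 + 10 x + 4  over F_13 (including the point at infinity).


For each x in F_13, count y with y^2 = x^3 + 10 x + 4 mod 13:
  x = 0: RHS = 4, y in [2, 11]  -> 2 point(s)
  x = 3: RHS = 9, y in [3, 10]  -> 2 point(s)
  x = 4: RHS = 4, y in [2, 11]  -> 2 point(s)
  x = 5: RHS = 10, y in [6, 7]  -> 2 point(s)
  x = 7: RHS = 1, y in [1, 12]  -> 2 point(s)
  x = 9: RHS = 4, y in [2, 11]  -> 2 point(s)
  x = 10: RHS = 12, y in [5, 8]  -> 2 point(s)
Affine points: 14. Add the point at infinity: total = 15.

#E(F_13) = 15


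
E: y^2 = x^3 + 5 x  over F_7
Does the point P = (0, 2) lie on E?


Check whether y^2 = x^3 + 5 x + 0 (mod 7) for (x, y) = (0, 2).
LHS: y^2 = 2^2 mod 7 = 4
RHS: x^3 + 5 x + 0 = 0^3 + 5*0 + 0 mod 7 = 0
LHS != RHS

No, not on the curve


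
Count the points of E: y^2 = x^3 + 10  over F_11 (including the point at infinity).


For each x in F_11, count y with y^2 = x^3 + 0 x + 10 mod 11:
  x = 1: RHS = 0, y in [0]  -> 1 point(s)
  x = 3: RHS = 4, y in [2, 9]  -> 2 point(s)
  x = 5: RHS = 3, y in [5, 6]  -> 2 point(s)
  x = 7: RHS = 1, y in [1, 10]  -> 2 point(s)
  x = 8: RHS = 5, y in [4, 7]  -> 2 point(s)
  x = 10: RHS = 9, y in [3, 8]  -> 2 point(s)
Affine points: 11. Add the point at infinity: total = 12.

#E(F_11) = 12


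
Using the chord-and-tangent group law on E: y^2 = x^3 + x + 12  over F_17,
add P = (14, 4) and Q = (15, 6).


P != Q, so use the chord formula.
s = (y2 - y1) / (x2 - x1) = (2) / (1) mod 17 = 2
x3 = s^2 - x1 - x2 mod 17 = 2^2 - 14 - 15 = 9
y3 = s (x1 - x3) - y1 mod 17 = 2 * (14 - 9) - 4 = 6

P + Q = (9, 6)


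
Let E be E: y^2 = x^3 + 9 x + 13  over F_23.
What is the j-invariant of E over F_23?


Delta = -16(4 a^3 + 27 b^2) mod 23 = 5
-1728 * (4 a)^3 = -1728 * (4*9)^3 mod 23 = 10
j = 10 * 5^(-1) mod 23 = 2

j = 2 (mod 23)


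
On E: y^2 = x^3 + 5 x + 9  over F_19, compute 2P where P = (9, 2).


Doubling: s = (3 x1^2 + a) / (2 y1)
s = (3*9^2 + 5) / (2*2) mod 19 = 5
x3 = s^2 - 2 x1 mod 19 = 5^2 - 2*9 = 7
y3 = s (x1 - x3) - y1 mod 19 = 5 * (9 - 7) - 2 = 8

2P = (7, 8)


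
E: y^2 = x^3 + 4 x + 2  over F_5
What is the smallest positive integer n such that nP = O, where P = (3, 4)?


Compute successive multiples of P until we hit O:
  1P = (3, 4)
  2P = (3, 1)
  3P = O

ord(P) = 3


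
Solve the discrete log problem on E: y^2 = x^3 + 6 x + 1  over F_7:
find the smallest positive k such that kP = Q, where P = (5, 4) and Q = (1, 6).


Enumerate multiples of P until we hit Q = (1, 6):
  1P = (5, 4)
  2P = (6, 6)
  3P = (0, 6)
  4P = (3, 5)
  5P = (1, 1)
  6P = (2, 0)
  7P = (1, 6)
Match found at i = 7.

k = 7


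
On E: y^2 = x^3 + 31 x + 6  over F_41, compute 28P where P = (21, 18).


k = 28 = 11100_2 (binary, LSB first: 00111)
Double-and-add from P = (21, 18):
  bit 0 = 0: acc unchanged = O
  bit 1 = 0: acc unchanged = O
  bit 2 = 1: acc = O + (34, 15) = (34, 15)
  bit 3 = 1: acc = (34, 15) + (39, 10) = (10, 2)
  bit 4 = 1: acc = (10, 2) + (20, 37) = (13, 8)

28P = (13, 8)
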